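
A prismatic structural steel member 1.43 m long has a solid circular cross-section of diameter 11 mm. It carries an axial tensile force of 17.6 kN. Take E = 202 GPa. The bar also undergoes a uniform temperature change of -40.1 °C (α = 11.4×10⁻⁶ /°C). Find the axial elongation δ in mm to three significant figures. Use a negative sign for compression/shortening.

A = 95.03 mm².
δ_mech = NL/(AE) = 17600·1430/(95.03·202000) = 1.311 mm.
δ_thermal = αLΔT = 11.4e-6·1430·-40.1 = -0.6537 mm.
δ = δ_mech + δ_thermal = 0.6573 mm.

0.657 mm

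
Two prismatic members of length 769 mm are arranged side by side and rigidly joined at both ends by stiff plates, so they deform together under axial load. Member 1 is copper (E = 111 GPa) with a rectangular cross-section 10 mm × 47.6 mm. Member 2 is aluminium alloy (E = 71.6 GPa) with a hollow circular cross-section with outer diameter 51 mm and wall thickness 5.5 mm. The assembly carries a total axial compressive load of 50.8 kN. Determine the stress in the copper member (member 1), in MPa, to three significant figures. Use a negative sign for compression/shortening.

-51.7 MPa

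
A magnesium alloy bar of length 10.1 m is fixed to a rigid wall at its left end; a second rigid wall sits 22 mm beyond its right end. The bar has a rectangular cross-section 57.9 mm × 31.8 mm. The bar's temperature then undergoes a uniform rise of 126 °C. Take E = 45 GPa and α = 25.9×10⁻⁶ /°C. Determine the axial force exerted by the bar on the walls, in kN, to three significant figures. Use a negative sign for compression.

-89.9 kN

Free thermal expansion αLΔT = 25.9e-6 · 10100 · 126 = 32.96 mm.
The walls engage after the gap closes; constrained expansion = 32.96 − 22 = 10.96 mm.
The walls impose strain ε = −(10.96)/10100 = -1.0852e-03; σ = Eε = 45000 · -1.0852e-03 = -48.83 MPa.
Wall reaction R = σ·A = -48.83·1841 = -89910 N = -89.91 kN.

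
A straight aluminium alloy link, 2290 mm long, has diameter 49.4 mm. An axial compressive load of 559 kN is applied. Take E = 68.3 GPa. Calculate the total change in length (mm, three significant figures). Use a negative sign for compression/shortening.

A = 1917 mm².
δ_mech = NL/(AE) = -559000·2290/(1917·68300) = -9.779 mm.

-9.78 mm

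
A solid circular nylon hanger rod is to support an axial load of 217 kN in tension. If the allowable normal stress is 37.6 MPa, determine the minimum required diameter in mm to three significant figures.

85.7 mm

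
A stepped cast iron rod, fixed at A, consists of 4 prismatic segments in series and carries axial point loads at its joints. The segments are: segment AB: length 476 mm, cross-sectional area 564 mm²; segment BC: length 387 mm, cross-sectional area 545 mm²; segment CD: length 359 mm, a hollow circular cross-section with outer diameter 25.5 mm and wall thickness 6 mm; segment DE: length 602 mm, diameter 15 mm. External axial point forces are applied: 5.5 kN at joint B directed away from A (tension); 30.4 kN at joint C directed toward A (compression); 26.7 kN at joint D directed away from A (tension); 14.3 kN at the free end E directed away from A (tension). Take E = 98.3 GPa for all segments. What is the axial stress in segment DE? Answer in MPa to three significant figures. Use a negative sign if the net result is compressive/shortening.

Internal axial forces (sectioning from the free end, tension +): N_DE = 14.3 kN, N_CD = 41 kN, N_BC = 10.6 kN, N_AB = 16.1 kN.
A_DE = 176.7 mm².
σ_DE = N_DE/A_DE = 14300/176.7 = 80.92 MPa.

80.9 MPa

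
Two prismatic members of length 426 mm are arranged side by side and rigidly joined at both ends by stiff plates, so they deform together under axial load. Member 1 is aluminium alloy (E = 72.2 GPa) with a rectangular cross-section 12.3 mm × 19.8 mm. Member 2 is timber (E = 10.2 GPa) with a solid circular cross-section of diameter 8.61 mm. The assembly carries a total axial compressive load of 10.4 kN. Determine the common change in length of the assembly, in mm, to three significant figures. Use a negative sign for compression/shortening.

A_1 = 243.5 mm².
A_2 = 58.22 mm².
Equal strain + equilibrium ⇒ each member carries load in proportion to AE: A₁E₁ = 17580000 N, A₂E₂ = 593900 N, ΣAE = 18180000 N.
δ = PL/ΣAE = -10400·426/18180000 = -0.2437 mm.

-0.244 mm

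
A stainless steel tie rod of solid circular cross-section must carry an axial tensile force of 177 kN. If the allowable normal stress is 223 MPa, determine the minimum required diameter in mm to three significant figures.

31.8 mm

Required area A ≥ P/σ_allow = 177000/223 = 793.7 mm².
For a solid circular section, d ≥ √(4A/π) = 31.79 mm.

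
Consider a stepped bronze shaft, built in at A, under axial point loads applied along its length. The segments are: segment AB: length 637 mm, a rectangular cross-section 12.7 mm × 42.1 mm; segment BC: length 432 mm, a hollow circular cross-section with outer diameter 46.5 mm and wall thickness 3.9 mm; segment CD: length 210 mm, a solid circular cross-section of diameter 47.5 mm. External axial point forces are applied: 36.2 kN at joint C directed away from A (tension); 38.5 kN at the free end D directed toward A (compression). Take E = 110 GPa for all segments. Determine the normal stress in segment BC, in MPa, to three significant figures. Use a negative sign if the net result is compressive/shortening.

-4.41 MPa

Internal axial forces (sectioning from the free end, tension +): N_CD = -38.5 kN, N_BC = -2.3 kN, N_AB = -2.3 kN.
A_BC = 521.9 mm².
σ_BC = N_BC/A_BC = -2300/521.9 = -4.407 MPa.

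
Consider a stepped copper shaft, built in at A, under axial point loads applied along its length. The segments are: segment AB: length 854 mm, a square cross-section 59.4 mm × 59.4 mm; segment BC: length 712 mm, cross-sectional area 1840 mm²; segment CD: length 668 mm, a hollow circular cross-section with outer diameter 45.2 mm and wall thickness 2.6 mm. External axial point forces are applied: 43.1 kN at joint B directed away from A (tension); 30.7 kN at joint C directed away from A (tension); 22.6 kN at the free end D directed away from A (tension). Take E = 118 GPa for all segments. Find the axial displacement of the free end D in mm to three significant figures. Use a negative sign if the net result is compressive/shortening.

Internal axial forces (sectioning from the free end, tension +): N_CD = 22.6 kN, N_BC = 53.3 kN, N_AB = 96.4 kN.
A_AB = 3528 mm².
A_CD = 348 mm².
δ_AB = 96400·854/(3528·118000) = 0.1977 mm
δ_BC = 53300·712/(1840·118000) = 0.1748 mm
δ_CD = 22600·668/(348·118000) = 0.3677 mm
δ = Σδ_i = 0.7402 mm.

0.740 mm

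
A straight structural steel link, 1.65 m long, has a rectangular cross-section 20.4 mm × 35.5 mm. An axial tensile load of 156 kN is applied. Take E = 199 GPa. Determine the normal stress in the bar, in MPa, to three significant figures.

215 MPa

A = 724.2 mm².
σ = N/A = 156000/724.2 = 215.4 MPa.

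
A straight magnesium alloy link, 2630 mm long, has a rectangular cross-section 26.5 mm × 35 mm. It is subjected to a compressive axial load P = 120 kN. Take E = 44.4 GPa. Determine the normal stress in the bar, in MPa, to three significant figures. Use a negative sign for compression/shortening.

A = 927.5 mm².
σ = N/A = -120000/927.5 = -129.4 MPa.

-129 MPa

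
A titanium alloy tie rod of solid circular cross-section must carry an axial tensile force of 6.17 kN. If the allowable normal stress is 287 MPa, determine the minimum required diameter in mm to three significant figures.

5.23 mm

Required area A ≥ P/σ_allow = 6170/287 = 21.5 mm².
For a solid circular section, d ≥ √(4A/π) = 5.232 mm.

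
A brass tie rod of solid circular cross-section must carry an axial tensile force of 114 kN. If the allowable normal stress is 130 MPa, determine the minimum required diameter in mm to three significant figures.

33.4 mm

Required area A ≥ P/σ_allow = 114000/130 = 876.9 mm².
For a solid circular section, d ≥ √(4A/π) = 33.41 mm.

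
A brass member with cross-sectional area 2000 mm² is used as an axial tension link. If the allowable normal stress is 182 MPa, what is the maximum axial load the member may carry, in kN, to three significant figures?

P_max = σ_allow · A = 182 · 2000 = 364000 N = 364 kN.

364 kN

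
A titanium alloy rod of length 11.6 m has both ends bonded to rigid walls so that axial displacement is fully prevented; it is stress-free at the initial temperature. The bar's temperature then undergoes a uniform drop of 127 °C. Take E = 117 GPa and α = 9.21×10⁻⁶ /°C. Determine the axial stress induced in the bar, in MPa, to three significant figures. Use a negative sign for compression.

Free thermal expansion αLΔT = 9.21e-6 · 11600 · -127 = -13.57 mm.
The walls impose strain ε = −(-13.57)/11600 = 1.1697e-03; σ = Eε = 117000 · 1.1697e-03 = 136.9 MPa.

137 MPa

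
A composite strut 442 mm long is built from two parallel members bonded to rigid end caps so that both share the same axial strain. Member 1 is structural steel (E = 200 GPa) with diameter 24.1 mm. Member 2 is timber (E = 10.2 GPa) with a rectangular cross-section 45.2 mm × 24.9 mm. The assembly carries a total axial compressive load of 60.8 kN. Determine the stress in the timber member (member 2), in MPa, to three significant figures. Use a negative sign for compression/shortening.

A_1 = 456.2 mm².
A_2 = 1125 mm².
Equal strain + equilibrium ⇒ each member carries load in proportion to AE: A₁E₁ = 91230000 N, A₂E₂ = 11480000 N, ΣAE = 102700000 N.
σ₂ = P·E₂/ΣAE = -60800·10200/102700000 = -6.038 MPa.

-6.04 MPa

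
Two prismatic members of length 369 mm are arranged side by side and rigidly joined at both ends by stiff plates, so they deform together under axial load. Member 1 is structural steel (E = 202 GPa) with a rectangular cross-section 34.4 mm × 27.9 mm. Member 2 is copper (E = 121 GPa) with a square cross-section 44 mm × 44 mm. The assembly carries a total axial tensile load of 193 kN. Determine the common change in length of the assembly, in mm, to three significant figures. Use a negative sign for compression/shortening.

0.166 mm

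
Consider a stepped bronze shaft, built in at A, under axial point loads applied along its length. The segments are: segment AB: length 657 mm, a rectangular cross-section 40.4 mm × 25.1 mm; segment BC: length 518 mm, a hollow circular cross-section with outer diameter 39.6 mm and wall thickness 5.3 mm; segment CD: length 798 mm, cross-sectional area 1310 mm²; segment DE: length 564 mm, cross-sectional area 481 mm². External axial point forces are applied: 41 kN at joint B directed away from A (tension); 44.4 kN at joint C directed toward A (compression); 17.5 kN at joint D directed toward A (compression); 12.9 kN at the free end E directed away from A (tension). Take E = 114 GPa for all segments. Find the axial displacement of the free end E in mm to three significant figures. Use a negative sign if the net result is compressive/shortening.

Internal axial forces (sectioning from the free end, tension +): N_DE = 12.9 kN, N_CD = -4.6 kN, N_BC = -49 kN, N_AB = -8 kN.
A_AB = 1014 mm².
A_BC = 571.1 mm².
δ_AB = -8000·657/(1014·114000) = -0.04547 mm
δ_BC = -49000·518/(571.1·114000) = -0.3899 mm
δ_CD = -4600·798/(1310·114000) = -0.02458 mm
δ_DE = 12900·564/(481·114000) = 0.1327 mm
δ = Σδ_i = -0.3272 mm.

-0.327 mm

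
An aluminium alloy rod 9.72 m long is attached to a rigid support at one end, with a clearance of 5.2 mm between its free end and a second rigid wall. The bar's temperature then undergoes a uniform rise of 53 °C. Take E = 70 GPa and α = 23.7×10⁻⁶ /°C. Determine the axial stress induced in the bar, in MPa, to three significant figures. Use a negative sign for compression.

-50.5 MPa

Free thermal expansion αLΔT = 23.7e-6 · 9720 · 53 = 12.21 mm.
The walls engage after the gap closes; constrained expansion = 12.21 − 5.2 = 7.009 mm.
The walls impose strain ε = −(7.009)/9720 = -7.2112e-04; σ = Eε = 70000 · -7.2112e-04 = -50.48 MPa.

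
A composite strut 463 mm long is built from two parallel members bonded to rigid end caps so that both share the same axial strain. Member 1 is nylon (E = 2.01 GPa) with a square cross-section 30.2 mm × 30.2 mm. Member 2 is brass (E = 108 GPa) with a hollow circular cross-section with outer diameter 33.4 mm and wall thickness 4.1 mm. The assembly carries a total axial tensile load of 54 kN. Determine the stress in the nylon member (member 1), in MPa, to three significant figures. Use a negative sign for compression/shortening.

2.55 MPa

A_1 = 912 mm².
A_2 = 377.4 mm².
Equal strain + equilibrium ⇒ each member carries load in proportion to AE: A₁E₁ = 1833000 N, A₂E₂ = 40760000 N, ΣAE = 42590000 N.
σ₁ = P·E₁/ΣAE = 54000·2010/42590000 = 2.548 MPa.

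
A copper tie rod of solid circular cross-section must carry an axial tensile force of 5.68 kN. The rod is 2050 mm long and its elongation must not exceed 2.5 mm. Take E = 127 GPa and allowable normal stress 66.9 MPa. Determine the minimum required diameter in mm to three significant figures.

10.4 mm

Required area A ≥ P/σ_allow = 5680/66.9 = 84.9 mm².
For a solid circular section, d ≥ √(4A/π) = 10.4 mm.
Elongation limit: A ≥ PL/(Eδ_allow) = 5680·2050/(127000·2.5) = 36.67 mm² ⇒ d ≥ 6.833 mm.
The stress limit governs.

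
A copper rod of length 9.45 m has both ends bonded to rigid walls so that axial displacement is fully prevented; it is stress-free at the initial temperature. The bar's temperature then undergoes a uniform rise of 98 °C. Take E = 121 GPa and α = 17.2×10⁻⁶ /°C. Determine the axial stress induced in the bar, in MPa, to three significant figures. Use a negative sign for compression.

Free thermal expansion αLΔT = 17.2e-6 · 9450 · 98 = 15.93 mm.
The walls impose strain ε = −(15.93)/9450 = -1.6856e-03; σ = Eε = 121000 · -1.6856e-03 = -204 MPa.

-204 MPa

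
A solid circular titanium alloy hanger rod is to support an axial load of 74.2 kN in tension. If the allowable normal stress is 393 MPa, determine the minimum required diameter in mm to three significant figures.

15.5 mm

Required area A ≥ P/σ_allow = 74200/393 = 188.8 mm².
For a solid circular section, d ≥ √(4A/π) = 15.5 mm.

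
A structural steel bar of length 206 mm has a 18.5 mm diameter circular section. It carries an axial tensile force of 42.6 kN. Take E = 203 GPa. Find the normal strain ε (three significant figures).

7.81e-04

A = 268.8 mm².
σ = N/A = 158.5 MPa; ε = σ/E = 158.5/203000 = 7.807e-04.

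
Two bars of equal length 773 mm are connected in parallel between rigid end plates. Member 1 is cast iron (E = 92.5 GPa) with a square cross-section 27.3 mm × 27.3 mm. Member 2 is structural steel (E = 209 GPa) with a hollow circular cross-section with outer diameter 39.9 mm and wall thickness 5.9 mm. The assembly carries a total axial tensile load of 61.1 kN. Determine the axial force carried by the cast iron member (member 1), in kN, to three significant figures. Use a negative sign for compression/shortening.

21.0 kN

A_1 = 745.3 mm².
A_2 = 630.2 mm².
Equal strain + equilibrium ⇒ each member carries load in proportion to AE: A₁E₁ = 68940000 N, A₂E₂ = 131700000 N, ΣAE = 200700000 N.
F₁ = P·A₁E₁/ΣAE = 61100·68940000/200700000 = 20990 N.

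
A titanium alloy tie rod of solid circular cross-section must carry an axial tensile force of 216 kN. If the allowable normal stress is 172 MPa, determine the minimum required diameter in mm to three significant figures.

Required area A ≥ P/σ_allow = 216000/172 = 1256 mm².
For a solid circular section, d ≥ √(4A/π) = 39.99 mm.

40.0 mm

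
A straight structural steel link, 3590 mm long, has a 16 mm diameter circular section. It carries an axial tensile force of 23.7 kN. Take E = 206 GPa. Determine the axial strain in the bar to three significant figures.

A = 201.1 mm².
σ = N/A = 117.9 MPa; ε = σ/E = 117.9/206000 = 5.722e-04.

5.72e-04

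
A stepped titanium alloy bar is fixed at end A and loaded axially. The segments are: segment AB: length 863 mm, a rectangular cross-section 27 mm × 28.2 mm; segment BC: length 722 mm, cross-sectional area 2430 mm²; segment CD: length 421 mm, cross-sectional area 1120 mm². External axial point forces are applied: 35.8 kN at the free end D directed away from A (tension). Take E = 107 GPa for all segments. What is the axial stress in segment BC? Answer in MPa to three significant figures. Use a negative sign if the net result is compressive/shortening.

14.7 MPa

Internal axial forces (sectioning from the free end, tension +): N_CD = 35.8 kN, N_BC = 35.8 kN, N_AB = 35.8 kN.
σ_BC = N_BC/A_BC = 35800/2430 = 14.73 MPa.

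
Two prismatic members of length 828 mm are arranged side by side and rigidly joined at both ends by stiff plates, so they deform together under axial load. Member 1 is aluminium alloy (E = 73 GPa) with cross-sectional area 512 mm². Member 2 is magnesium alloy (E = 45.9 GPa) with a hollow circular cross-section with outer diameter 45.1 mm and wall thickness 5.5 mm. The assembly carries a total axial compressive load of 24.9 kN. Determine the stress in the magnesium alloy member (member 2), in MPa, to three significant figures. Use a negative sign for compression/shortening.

A_2 = 684.2 mm².
Equal strain + equilibrium ⇒ each member carries load in proportion to AE: A₁E₁ = 37380000 N, A₂E₂ = 31410000 N, ΣAE = 68780000 N.
σ₂ = P·E₂/ΣAE = -24900·45900/68780000 = -16.62 MPa.

-16.6 MPa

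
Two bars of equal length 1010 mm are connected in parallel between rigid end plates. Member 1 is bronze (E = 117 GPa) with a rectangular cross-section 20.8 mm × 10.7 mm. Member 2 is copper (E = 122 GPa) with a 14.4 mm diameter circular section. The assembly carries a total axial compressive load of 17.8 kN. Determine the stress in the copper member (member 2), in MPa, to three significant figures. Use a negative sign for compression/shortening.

-47.3 MPa

A_1 = 222.6 mm².
A_2 = 162.9 mm².
Equal strain + equilibrium ⇒ each member carries load in proportion to AE: A₁E₁ = 26040000 N, A₂E₂ = 19870000 N, ΣAE = 45910000 N.
σ₂ = P·E₂/ΣAE = -17800·122000/45910000 = -47.3 MPa.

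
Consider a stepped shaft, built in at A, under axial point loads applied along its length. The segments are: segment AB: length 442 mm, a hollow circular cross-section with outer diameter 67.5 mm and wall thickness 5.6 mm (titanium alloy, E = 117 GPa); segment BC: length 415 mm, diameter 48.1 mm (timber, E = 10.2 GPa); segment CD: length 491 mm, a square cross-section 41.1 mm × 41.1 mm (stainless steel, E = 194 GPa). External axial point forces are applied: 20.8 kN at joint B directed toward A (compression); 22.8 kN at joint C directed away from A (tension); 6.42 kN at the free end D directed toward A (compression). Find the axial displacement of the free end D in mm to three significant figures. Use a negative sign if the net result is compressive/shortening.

0.342 mm

Internal axial forces (sectioning from the free end, tension +): N_CD = -6.42 kN, N_BC = 16.38 kN, N_AB = -4.42 kN.
A_AB = 1089 mm².
A_BC = 1817 mm².
A_CD = 1689 mm².
δ_AB = -4420·442/(1089·117000) = -0.01533 mm
δ_BC = 16380·415/(1817·10200) = 0.3668 mm
δ_CD = -6420·491/(1689·194000) = -0.009619 mm
δ = Σδ_i = 0.3418 mm.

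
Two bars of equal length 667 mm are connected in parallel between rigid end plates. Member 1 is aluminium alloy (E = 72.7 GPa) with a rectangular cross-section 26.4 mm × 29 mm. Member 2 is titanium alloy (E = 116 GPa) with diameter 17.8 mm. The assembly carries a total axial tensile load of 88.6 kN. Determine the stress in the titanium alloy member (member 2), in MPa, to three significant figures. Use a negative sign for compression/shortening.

122 MPa

A_1 = 765.6 mm².
A_2 = 248.8 mm².
Equal strain + equilibrium ⇒ each member carries load in proportion to AE: A₁E₁ = 55660000 N, A₂E₂ = 28870000 N, ΣAE = 84530000 N.
σ₂ = P·E₂/ΣAE = 88600·116000/84530000 = 121.6 MPa.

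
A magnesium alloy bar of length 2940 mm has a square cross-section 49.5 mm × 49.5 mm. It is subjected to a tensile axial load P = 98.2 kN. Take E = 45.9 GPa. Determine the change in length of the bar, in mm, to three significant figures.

2.57 mm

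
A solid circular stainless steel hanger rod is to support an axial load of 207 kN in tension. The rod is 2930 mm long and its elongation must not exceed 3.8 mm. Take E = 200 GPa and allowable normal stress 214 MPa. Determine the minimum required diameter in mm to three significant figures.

Required area A ≥ P/σ_allow = 207000/214 = 967.3 mm².
For a solid circular section, d ≥ √(4A/π) = 35.09 mm.
Elongation limit: A ≥ PL/(Eδ_allow) = 207000·2930/(200000·3.8) = 798 mm² ⇒ d ≥ 31.88 mm.
The stress limit governs.

35.1 mm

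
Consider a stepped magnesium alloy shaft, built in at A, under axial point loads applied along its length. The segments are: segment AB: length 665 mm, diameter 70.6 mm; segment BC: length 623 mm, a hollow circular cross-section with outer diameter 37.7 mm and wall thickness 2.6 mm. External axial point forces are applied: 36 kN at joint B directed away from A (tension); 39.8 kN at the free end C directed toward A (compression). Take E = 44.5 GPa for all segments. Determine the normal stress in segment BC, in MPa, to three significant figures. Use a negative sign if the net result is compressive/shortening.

-139 MPa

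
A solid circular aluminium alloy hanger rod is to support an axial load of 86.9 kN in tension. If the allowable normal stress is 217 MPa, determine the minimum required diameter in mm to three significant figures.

Required area A ≥ P/σ_allow = 86900/217 = 400.5 mm².
For a solid circular section, d ≥ √(4A/π) = 22.58 mm.

22.6 mm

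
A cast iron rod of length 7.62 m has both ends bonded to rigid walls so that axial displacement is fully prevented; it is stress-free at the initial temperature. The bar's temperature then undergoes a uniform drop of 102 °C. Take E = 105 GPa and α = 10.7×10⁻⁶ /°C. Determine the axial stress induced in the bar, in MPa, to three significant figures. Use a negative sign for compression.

Free thermal expansion αLΔT = 10.7e-6 · 7620 · -102 = -8.316 mm.
The walls impose strain ε = −(-8.316)/7620 = 1.0914e-03; σ = Eε = 105000 · 1.0914e-03 = 114.6 MPa.

115 MPa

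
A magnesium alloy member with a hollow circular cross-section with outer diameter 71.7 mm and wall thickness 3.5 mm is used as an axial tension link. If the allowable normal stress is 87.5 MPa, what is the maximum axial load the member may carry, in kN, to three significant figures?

A = 749.9 mm².
P_max = σ_allow · A = 87.5 · 749.9 = 65620 N = 65.62 kN.

65.6 kN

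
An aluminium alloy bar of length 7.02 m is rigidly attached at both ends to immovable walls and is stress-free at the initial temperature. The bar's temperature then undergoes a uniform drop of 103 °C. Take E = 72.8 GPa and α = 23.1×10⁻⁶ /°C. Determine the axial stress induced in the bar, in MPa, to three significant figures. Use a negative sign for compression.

Free thermal expansion αLΔT = 23.1e-6 · 7020 · -103 = -16.7 mm.
The walls impose strain ε = −(-16.7)/7020 = 2.3793e-03; σ = Eε = 72800 · 2.3793e-03 = 173.2 MPa.

173 MPa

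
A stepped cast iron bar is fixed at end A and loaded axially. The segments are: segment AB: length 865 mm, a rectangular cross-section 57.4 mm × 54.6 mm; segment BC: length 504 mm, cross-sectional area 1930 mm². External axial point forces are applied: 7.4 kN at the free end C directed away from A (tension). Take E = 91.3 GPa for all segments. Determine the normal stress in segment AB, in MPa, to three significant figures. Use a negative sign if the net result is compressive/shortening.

2.36 MPa

Internal axial forces (sectioning from the free end, tension +): N_BC = 7.4 kN, N_AB = 7.4 kN.
A_AB = 3134 mm².
σ_AB = N_AB/A_AB = 7400/3134 = 2.361 MPa.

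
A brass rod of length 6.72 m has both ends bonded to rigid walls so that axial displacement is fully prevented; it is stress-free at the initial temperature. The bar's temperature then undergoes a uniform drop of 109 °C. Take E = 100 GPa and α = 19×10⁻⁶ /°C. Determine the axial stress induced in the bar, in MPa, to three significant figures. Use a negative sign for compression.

Free thermal expansion αLΔT = 19e-6 · 6720 · -109 = -13.92 mm.
The walls impose strain ε = −(-13.92)/6720 = 2.0710e-03; σ = Eε = 100000 · 2.0710e-03 = 207.1 MPa.

207 MPa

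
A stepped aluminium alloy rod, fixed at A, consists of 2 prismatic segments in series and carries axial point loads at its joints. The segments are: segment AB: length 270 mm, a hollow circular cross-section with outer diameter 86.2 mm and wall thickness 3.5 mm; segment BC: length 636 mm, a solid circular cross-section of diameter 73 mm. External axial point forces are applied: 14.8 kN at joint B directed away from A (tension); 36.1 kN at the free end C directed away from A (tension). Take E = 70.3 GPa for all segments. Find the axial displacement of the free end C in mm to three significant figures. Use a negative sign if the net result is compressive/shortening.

Internal axial forces (sectioning from the free end, tension +): N_BC = 36.1 kN, N_AB = 50.9 kN.
A_AB = 909.3 mm².
A_BC = 4185 mm².
δ_AB = 50900·270/(909.3·70300) = 0.215 mm
δ_BC = 36100·636/(4185·70300) = 0.07803 mm
δ = Σδ_i = 0.293 mm.

0.293 mm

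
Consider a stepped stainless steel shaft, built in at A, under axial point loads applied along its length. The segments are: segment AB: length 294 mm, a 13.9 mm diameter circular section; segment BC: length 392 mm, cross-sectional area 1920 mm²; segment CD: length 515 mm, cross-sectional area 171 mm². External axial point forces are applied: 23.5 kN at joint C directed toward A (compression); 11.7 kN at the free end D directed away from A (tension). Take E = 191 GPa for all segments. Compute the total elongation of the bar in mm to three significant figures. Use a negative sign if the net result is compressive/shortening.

0.0522 mm

Internal axial forces (sectioning from the free end, tension +): N_CD = 11.7 kN, N_BC = -11.8 kN, N_AB = -11.8 kN.
A_AB = 151.7 mm².
δ_AB = -11800·294/(151.7·191000) = -0.1197 mm
δ_BC = -11800·392/(1920·191000) = -0.01261 mm
δ_CD = 11700·515/(171·191000) = 0.1845 mm
δ = Σδ_i = 0.05218 mm.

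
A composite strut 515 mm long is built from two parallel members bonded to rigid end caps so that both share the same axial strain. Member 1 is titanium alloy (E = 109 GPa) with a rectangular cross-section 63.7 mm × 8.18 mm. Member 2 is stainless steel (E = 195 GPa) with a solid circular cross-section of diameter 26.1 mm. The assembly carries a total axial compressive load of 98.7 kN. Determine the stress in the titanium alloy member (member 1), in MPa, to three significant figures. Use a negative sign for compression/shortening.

A_1 = 521.1 mm².
A_2 = 535 mm².
Equal strain + equilibrium ⇒ each member carries load in proportion to AE: A₁E₁ = 56800000 N, A₂E₂ = 104300000 N, ΣAE = 161100000 N.
σ₁ = P·E₁/ΣAE = -98700·109000/161100000 = -66.77 MPa.

-66.8 MPa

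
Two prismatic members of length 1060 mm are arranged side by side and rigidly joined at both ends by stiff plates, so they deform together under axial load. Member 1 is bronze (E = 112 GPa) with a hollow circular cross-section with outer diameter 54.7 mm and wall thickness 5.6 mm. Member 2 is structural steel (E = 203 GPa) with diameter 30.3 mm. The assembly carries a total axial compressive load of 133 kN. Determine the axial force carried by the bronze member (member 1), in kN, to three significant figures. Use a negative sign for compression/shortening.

A_1 = 863.8 mm².
A_2 = 721.1 mm².
Equal strain + equilibrium ⇒ each member carries load in proportion to AE: A₁E₁ = 96750000 N, A₂E₂ = 146400000 N, ΣAE = 243100000 N.
F₁ = P·A₁E₁/ΣAE = -133000·96750000/243100000 = -52930 N.

-52.9 kN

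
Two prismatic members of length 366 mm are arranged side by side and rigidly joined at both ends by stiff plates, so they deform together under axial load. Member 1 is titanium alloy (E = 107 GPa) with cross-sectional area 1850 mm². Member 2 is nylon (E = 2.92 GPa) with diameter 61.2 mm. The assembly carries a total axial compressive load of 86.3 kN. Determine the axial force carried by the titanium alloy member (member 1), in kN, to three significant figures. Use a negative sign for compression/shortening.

A_2 = 2942 mm².
Equal strain + equilibrium ⇒ each member carries load in proportion to AE: A₁E₁ = 198000000 N, A₂E₂ = 8590000 N, ΣAE = 206500000 N.
F₁ = P·A₁E₁/ΣAE = -86300·198000000/206500000 = -82710 N.

-82.7 kN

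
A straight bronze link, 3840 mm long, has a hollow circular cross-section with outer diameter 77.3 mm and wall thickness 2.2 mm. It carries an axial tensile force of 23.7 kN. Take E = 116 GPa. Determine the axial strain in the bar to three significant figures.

A = 519.1 mm².
σ = N/A = 45.66 MPa; ε = σ/E = 45.66/116000 = 3.936e-04.

3.94e-04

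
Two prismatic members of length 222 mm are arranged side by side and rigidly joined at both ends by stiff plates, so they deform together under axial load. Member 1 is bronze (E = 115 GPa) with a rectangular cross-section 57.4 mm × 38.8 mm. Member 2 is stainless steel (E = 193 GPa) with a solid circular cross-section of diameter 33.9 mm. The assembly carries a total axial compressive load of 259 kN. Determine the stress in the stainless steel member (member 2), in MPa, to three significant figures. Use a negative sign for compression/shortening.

A_1 = 2227 mm².
A_2 = 902.6 mm².
Equal strain + equilibrium ⇒ each member carries load in proportion to AE: A₁E₁ = 256100000 N, A₂E₂ = 174200000 N, ΣAE = 430300000 N.
σ₂ = P·E₂/ΣAE = -259000·193000/430300000 = -116.2 MPa.

-116 MPa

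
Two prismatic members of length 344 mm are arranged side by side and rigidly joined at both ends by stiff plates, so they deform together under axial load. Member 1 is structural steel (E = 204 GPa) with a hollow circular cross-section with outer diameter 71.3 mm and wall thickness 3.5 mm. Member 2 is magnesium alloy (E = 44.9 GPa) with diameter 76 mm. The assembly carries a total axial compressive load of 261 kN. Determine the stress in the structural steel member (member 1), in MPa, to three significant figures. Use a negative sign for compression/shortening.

-150 MPa

A_1 = 745.5 mm².
A_2 = 4536 mm².
Equal strain + equilibrium ⇒ each member carries load in proportion to AE: A₁E₁ = 152100000 N, A₂E₂ = 203700000 N, ΣAE = 355800000 N.
σ₁ = P·E₁/ΣAE = -261000·204000/355800000 = -149.7 MPa.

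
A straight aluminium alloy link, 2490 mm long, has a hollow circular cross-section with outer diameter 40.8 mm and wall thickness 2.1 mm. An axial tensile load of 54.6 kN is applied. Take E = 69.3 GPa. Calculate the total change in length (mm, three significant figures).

A = 255.3 mm².
δ_mech = NL/(AE) = 54600·2490/(255.3·69300) = 7.684 mm.

7.68 mm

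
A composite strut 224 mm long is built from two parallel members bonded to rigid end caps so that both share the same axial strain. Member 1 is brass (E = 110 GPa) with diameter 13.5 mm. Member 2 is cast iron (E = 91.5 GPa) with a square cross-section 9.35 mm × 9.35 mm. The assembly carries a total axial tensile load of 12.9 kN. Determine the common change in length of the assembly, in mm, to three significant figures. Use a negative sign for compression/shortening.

0.122 mm

A_1 = 143.1 mm².
A_2 = 87.42 mm².
Equal strain + equilibrium ⇒ each member carries load in proportion to AE: A₁E₁ = 15750000 N, A₂E₂ = 7999000 N, ΣAE = 23740000 N.
δ = PL/ΣAE = 12900·224/23740000 = 0.1217 mm.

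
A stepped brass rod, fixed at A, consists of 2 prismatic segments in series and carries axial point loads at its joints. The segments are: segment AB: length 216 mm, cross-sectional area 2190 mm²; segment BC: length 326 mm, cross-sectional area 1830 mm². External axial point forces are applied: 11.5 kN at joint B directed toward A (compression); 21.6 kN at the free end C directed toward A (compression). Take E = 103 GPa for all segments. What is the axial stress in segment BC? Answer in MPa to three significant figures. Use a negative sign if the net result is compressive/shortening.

Internal axial forces (sectioning from the free end, tension +): N_BC = -21.6 kN, N_AB = -33.1 kN.
σ_BC = N_BC/A_BC = -21600/1830 = -11.8 MPa.

-11.8 MPa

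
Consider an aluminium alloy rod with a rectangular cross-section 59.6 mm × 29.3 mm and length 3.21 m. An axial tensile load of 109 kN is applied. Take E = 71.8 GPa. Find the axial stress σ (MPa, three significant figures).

A = 1746 mm².
σ = N/A = 109000/1746 = 62.42 MPa.

62.4 MPa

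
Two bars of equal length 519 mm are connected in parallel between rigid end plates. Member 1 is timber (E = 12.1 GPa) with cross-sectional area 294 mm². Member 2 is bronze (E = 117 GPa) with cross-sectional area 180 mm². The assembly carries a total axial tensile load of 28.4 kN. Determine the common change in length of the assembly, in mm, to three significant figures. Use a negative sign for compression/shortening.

Equal strain + equilibrium ⇒ each member carries load in proportion to AE: A₁E₁ = 3557000 N, A₂E₂ = 21060000 N, ΣAE = 24620000 N.
δ = PL/ΣAE = 28400·519/24620000 = 0.5987 mm.

0.599 mm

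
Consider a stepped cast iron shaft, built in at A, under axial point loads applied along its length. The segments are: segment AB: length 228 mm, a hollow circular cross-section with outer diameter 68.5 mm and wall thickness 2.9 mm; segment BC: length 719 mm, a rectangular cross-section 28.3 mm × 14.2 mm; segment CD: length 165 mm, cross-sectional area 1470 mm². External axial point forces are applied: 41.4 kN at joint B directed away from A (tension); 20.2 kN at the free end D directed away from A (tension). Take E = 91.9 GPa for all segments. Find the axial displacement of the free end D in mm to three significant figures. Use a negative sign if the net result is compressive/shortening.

0.674 mm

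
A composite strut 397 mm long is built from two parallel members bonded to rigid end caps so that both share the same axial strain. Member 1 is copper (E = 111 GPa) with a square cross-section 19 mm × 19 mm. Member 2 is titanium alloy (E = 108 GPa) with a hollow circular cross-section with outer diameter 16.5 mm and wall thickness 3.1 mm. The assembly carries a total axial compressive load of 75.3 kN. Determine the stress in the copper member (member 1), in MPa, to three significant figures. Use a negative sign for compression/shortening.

A_1 = 361 mm².
A_2 = 130.5 mm².
Equal strain + equilibrium ⇒ each member carries load in proportion to AE: A₁E₁ = 40070000 N, A₂E₂ = 14090000 N, ΣAE = 54170000 N.
σ₁ = P·E₁/ΣAE = -75300·111000/54170000 = -154.3 MPa.

-154 MPa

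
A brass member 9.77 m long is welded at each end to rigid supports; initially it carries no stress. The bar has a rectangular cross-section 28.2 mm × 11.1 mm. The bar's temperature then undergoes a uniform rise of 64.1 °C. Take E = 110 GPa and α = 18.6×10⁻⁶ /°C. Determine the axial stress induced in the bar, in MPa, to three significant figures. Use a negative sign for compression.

Free thermal expansion αLΔT = 18.6e-6 · 9770 · 64.1 = 11.65 mm.
The walls impose strain ε = −(11.65)/9770 = -1.1923e-03; σ = Eε = 110000 · -1.1923e-03 = -131.1 MPa.

-131 MPa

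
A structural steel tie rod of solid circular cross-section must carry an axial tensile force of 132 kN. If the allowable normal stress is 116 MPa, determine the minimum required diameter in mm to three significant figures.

38.1 mm

Required area A ≥ P/σ_allow = 132000/116 = 1138 mm².
For a solid circular section, d ≥ √(4A/π) = 38.06 mm.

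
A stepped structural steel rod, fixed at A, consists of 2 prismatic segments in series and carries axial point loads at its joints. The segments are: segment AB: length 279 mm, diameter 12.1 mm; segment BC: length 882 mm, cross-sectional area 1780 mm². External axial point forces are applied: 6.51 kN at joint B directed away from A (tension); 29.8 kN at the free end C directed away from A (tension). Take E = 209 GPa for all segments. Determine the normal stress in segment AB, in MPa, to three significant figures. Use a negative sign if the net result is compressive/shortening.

316 MPa

Internal axial forces (sectioning from the free end, tension +): N_BC = 29.8 kN, N_AB = 36.31 kN.
A_AB = 115 mm².
σ_AB = N_AB/A_AB = 36310/115 = 315.8 MPa.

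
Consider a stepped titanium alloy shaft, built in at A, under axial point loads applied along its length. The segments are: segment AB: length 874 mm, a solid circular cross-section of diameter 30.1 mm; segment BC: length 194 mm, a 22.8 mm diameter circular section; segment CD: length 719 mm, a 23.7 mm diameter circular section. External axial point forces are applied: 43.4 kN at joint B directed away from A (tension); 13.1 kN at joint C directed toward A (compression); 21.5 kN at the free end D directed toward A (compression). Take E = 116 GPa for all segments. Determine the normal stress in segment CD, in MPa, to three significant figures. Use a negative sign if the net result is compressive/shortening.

Internal axial forces (sectioning from the free end, tension +): N_CD = -21.5 kN, N_BC = -34.6 kN, N_AB = 8.8 kN.
A_CD = 441.2 mm².
σ_CD = N_CD/A_CD = -21500/441.2 = -48.74 MPa.

-48.7 MPa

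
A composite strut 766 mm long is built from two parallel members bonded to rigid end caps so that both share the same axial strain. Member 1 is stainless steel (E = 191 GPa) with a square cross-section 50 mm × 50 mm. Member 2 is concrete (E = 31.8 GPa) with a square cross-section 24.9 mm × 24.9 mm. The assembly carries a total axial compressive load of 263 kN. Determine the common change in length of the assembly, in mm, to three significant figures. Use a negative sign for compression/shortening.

-0.405 mm

A_1 = 2500 mm².
A_2 = 620 mm².
Equal strain + equilibrium ⇒ each member carries load in proportion to AE: A₁E₁ = 477500000 N, A₂E₂ = 19720000 N, ΣAE = 497200000 N.
δ = PL/ΣAE = -263000·766/497200000 = -0.4052 mm.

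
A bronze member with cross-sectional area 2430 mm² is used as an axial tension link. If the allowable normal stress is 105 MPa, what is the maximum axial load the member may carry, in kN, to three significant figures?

255 kN

P_max = σ_allow · A = 105 · 2430 = 255200 N = 255.2 kN.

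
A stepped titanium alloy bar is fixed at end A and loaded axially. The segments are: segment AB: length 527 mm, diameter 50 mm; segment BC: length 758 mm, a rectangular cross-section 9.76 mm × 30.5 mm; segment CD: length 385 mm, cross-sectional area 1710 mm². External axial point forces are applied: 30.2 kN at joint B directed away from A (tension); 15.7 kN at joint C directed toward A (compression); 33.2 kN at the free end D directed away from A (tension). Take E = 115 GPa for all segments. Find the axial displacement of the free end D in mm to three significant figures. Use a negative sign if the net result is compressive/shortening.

0.564 mm

Internal axial forces (sectioning from the free end, tension +): N_CD = 33.2 kN, N_BC = 17.5 kN, N_AB = 47.7 kN.
A_AB = 1963 mm².
A_BC = 297.7 mm².
δ_AB = 47700·527/(1963·115000) = 0.1113 mm
δ_BC = 17500·758/(297.7·115000) = 0.3875 mm
δ_CD = 33200·385/(1710·115000) = 0.065 mm
δ = Σδ_i = 0.5638 mm.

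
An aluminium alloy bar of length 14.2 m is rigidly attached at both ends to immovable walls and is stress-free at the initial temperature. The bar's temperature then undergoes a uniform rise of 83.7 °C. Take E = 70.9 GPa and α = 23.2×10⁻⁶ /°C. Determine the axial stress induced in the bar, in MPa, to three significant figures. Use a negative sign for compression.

Free thermal expansion αLΔT = 23.2e-6 · 14200 · 83.7 = 27.57 mm.
The walls impose strain ε = −(27.57)/14200 = -1.9418e-03; σ = Eε = 70900 · -1.9418e-03 = -137.7 MPa.

-138 MPa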